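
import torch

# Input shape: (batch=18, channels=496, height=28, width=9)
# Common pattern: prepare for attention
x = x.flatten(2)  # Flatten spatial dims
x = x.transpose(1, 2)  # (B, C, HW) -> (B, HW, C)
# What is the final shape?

Input shape: (18, 496, 28, 9)
  -> after flatten(2): (18, 496, 252)
Output shape: (18, 252, 496)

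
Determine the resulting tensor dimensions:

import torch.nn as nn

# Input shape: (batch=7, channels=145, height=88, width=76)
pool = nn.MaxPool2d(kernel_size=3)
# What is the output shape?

Input shape: (7, 145, 88, 76)
Output shape: (7, 145, 29, 25)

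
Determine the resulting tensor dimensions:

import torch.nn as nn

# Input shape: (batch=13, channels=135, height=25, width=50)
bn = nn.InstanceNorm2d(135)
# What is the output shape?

Input shape: (13, 135, 25, 50)
Output shape: (13, 135, 25, 50)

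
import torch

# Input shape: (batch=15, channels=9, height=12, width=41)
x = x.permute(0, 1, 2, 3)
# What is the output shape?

Input shape: (15, 9, 12, 41)
Output shape: (15, 9, 12, 41)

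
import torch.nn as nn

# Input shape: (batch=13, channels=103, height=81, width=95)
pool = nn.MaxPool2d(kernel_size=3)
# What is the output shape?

Input shape: (13, 103, 81, 95)
Output shape: (13, 103, 27, 31)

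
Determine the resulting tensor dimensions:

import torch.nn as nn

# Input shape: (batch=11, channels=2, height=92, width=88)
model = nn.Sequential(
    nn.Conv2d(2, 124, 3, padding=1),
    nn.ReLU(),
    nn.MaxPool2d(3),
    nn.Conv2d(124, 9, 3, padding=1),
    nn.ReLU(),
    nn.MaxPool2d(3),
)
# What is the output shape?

Input shape: (11, 2, 92, 88)
  -> after first Conv2d: (11, 124, 92, 88)
  -> after first MaxPool2d: (11, 124, 30, 29)
  -> after second Conv2d: (11, 9, 30, 29)
Output shape: (11, 9, 10, 9)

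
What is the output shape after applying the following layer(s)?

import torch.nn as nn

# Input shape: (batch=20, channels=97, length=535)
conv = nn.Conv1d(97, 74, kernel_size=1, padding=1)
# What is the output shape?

Input shape: (20, 97, 535)
Output shape: (20, 74, 537)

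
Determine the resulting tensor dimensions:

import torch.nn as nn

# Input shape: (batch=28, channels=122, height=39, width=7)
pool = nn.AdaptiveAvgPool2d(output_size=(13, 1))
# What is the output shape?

Input shape: (28, 122, 39, 7)
Output shape: (28, 122, 13, 1)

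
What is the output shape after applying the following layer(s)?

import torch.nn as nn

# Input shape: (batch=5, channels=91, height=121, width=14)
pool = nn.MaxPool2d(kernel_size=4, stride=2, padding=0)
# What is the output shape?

Input shape: (5, 91, 121, 14)
Output shape: (5, 91, 59, 6)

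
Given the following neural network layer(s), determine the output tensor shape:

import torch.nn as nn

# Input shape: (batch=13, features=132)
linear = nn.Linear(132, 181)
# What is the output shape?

Input shape: (13, 132)
Output shape: (13, 181)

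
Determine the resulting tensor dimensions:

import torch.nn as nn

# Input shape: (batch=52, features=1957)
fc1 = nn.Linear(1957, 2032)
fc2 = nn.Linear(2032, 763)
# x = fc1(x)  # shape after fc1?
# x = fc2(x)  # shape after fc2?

Input shape: (52, 1957)
  -> after fc1: (52, 2032)
Output shape: (52, 763)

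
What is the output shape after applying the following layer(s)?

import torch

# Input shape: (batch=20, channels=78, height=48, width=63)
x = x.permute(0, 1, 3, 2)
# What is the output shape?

Input shape: (20, 78, 48, 63)
Output shape: (20, 78, 63, 48)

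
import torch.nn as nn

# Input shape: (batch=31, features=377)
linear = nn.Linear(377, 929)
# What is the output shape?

Input shape: (31, 377)
Output shape: (31, 929)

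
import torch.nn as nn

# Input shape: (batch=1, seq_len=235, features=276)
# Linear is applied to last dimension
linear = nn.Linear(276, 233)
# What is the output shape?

Input shape: (1, 235, 276)
Output shape: (1, 235, 233)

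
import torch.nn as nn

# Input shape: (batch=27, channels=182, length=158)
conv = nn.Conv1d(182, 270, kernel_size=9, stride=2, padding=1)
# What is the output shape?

Input shape: (27, 182, 158)
Output shape: (27, 270, 76)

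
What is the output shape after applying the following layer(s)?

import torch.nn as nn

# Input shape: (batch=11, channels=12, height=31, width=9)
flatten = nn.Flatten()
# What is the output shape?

Input shape: (11, 12, 31, 9)
Output shape: (11, 3348)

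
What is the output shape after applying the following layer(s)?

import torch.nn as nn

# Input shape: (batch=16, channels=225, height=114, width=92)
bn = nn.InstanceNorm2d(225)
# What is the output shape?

Input shape: (16, 225, 114, 92)
Output shape: (16, 225, 114, 92)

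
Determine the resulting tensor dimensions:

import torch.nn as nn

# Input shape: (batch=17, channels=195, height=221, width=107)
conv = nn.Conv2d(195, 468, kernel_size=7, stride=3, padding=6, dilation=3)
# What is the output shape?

Input shape: (17, 195, 221, 107)
Output shape: (17, 468, 72, 34)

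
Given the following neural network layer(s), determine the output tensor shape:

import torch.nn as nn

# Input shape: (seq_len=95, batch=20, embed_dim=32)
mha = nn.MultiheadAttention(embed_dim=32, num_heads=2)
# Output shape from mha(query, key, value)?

Input shape: (95, 20, 32)
Output shape: (95, 20, 32)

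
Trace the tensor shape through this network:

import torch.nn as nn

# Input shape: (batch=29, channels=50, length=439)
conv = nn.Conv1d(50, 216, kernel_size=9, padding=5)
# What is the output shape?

Input shape: (29, 50, 439)
Output shape: (29, 216, 441)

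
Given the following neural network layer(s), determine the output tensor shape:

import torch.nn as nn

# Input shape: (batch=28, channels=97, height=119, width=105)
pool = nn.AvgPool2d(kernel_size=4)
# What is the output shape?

Input shape: (28, 97, 119, 105)
Output shape: (28, 97, 29, 26)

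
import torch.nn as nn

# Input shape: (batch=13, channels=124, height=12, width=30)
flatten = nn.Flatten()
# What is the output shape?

Input shape: (13, 124, 12, 30)
Output shape: (13, 44640)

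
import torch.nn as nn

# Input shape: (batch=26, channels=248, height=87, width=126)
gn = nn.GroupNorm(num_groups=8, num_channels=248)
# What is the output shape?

Input shape: (26, 248, 87, 126)
Output shape: (26, 248, 87, 126)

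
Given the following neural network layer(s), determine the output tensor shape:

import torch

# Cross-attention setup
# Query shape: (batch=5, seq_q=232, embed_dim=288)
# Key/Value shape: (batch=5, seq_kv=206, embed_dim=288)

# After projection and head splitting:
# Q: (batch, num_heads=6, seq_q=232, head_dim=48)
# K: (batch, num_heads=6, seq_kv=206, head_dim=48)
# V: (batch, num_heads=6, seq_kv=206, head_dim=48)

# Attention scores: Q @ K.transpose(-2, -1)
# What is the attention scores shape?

Input shape: (5, 232, 288)
Output shape: (5, 6, 232, 206)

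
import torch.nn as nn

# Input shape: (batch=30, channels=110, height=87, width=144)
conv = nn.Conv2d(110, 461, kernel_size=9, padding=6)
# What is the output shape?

Input shape: (30, 110, 87, 144)
Output shape: (30, 461, 91, 148)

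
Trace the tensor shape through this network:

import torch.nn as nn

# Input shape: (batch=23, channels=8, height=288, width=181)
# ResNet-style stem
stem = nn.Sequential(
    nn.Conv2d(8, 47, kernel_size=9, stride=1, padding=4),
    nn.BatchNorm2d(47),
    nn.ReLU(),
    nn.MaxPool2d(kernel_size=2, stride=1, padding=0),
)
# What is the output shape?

Input shape: (23, 8, 288, 181)
  -> after Conv2d 9x9 stride=1: (23, 47, 288, 181)
Output shape: (23, 47, 287, 180)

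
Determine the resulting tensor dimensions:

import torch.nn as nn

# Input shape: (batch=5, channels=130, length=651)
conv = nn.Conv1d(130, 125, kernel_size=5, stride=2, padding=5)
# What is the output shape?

Input shape: (5, 130, 651)
Output shape: (5, 125, 329)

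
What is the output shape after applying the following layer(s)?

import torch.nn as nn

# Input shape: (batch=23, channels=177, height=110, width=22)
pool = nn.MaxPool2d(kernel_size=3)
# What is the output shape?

Input shape: (23, 177, 110, 22)
Output shape: (23, 177, 36, 7)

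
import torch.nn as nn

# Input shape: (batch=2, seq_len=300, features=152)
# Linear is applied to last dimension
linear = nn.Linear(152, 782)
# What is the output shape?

Input shape: (2, 300, 152)
Output shape: (2, 300, 782)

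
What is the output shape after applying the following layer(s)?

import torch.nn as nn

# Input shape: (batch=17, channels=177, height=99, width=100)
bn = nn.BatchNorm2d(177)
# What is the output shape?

Input shape: (17, 177, 99, 100)
Output shape: (17, 177, 99, 100)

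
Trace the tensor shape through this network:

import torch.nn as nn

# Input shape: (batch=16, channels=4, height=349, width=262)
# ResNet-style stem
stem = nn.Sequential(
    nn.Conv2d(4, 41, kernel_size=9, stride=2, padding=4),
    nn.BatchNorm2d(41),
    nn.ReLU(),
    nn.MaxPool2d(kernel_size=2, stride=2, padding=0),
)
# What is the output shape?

Input shape: (16, 4, 349, 262)
  -> after Conv2d 9x9 stride=2: (16, 41, 175, 131)
Output shape: (16, 41, 87, 65)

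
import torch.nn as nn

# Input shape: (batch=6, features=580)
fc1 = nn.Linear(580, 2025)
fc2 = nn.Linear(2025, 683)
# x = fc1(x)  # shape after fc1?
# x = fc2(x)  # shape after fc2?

Input shape: (6, 580)
  -> after fc1: (6, 2025)
Output shape: (6, 683)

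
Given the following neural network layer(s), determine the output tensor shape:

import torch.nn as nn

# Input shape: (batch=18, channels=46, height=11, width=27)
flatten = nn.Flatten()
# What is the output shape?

Input shape: (18, 46, 11, 27)
Output shape: (18, 13662)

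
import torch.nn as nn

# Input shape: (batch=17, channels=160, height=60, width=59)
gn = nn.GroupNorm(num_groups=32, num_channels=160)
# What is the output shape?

Input shape: (17, 160, 60, 59)
Output shape: (17, 160, 60, 59)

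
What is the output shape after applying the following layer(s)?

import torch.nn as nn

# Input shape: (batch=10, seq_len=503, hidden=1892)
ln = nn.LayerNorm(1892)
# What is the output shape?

Input shape: (10, 503, 1892)
Output shape: (10, 503, 1892)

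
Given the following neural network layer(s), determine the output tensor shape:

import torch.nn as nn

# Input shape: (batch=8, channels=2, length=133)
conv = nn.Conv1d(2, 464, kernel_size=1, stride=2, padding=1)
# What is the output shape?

Input shape: (8, 2, 133)
Output shape: (8, 464, 68)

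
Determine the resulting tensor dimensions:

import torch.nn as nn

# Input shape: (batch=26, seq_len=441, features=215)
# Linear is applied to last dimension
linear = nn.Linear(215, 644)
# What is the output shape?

Input shape: (26, 441, 215)
Output shape: (26, 441, 644)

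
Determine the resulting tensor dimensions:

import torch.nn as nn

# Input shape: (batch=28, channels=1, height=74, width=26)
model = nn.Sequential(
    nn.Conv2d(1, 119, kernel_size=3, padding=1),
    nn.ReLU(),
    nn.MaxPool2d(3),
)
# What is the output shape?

Input shape: (28, 1, 74, 26)
  -> after Conv2d: (28, 119, 74, 26)
  -> after ReLU: (28, 119, 74, 26)
Output shape: (28, 119, 24, 8)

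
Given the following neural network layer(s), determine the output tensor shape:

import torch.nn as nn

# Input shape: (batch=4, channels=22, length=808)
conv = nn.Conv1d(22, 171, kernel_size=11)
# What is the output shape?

Input shape: (4, 22, 808)
Output shape: (4, 171, 798)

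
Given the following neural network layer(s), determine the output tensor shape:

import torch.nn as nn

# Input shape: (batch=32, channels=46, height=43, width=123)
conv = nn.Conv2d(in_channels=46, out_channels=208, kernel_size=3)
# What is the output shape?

Input shape: (32, 46, 43, 123)
Output shape: (32, 208, 41, 121)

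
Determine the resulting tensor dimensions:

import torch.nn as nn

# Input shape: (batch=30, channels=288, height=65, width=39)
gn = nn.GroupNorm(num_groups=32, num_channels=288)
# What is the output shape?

Input shape: (30, 288, 65, 39)
Output shape: (30, 288, 65, 39)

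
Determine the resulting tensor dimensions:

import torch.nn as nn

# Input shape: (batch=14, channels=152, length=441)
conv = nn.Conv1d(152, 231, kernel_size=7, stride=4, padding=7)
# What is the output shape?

Input shape: (14, 152, 441)
Output shape: (14, 231, 113)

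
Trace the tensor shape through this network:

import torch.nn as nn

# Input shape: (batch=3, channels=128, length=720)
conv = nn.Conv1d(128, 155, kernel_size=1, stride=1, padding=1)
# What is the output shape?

Input shape: (3, 128, 720)
Output shape: (3, 155, 722)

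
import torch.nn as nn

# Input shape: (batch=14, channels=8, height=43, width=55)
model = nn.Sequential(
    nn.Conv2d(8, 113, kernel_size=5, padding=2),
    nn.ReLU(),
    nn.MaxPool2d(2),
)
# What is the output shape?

Input shape: (14, 8, 43, 55)
  -> after Conv2d: (14, 113, 43, 55)
  -> after ReLU: (14, 113, 43, 55)
Output shape: (14, 113, 21, 27)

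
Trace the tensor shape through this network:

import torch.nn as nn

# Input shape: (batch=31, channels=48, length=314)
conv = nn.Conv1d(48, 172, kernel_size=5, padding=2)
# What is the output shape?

Input shape: (31, 48, 314)
Output shape: (31, 172, 314)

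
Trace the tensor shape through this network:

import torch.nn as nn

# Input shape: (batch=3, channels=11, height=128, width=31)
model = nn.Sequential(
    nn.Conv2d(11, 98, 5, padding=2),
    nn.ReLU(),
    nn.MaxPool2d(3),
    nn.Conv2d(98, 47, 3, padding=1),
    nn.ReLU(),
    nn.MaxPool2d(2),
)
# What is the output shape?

Input shape: (3, 11, 128, 31)
  -> after first Conv2d: (3, 98, 128, 31)
  -> after first MaxPool2d: (3, 98, 42, 10)
  -> after second Conv2d: (3, 47, 42, 10)
Output shape: (3, 47, 21, 5)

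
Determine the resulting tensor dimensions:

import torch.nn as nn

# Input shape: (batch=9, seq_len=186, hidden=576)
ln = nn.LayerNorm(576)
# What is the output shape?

Input shape: (9, 186, 576)
Output shape: (9, 186, 576)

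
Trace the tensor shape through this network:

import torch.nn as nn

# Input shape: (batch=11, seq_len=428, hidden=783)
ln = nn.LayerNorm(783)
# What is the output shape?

Input shape: (11, 428, 783)
Output shape: (11, 428, 783)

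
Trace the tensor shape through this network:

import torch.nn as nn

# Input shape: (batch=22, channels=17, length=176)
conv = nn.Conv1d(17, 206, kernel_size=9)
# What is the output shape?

Input shape: (22, 17, 176)
Output shape: (22, 206, 168)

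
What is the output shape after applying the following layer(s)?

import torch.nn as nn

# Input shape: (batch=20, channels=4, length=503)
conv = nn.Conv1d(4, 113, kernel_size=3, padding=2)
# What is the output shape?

Input shape: (20, 4, 503)
Output shape: (20, 113, 505)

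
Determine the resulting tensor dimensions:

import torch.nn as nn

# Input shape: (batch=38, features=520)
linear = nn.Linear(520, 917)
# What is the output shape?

Input shape: (38, 520)
Output shape: (38, 917)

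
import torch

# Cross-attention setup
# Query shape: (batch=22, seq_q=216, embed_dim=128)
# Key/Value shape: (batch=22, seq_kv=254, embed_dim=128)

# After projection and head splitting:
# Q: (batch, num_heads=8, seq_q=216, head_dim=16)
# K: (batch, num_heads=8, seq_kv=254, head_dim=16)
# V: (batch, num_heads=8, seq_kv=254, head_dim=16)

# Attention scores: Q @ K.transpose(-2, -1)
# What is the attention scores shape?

Input shape: (22, 216, 128)
Output shape: (22, 8, 216, 254)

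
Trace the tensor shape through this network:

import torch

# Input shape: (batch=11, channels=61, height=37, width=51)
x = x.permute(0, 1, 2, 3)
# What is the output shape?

Input shape: (11, 61, 37, 51)
Output shape: (11, 61, 37, 51)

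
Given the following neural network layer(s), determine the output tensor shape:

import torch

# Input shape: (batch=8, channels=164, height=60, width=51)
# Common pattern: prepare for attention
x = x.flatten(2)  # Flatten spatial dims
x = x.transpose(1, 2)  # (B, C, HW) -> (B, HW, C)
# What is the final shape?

Input shape: (8, 164, 60, 51)
  -> after flatten(2): (8, 164, 3060)
Output shape: (8, 3060, 164)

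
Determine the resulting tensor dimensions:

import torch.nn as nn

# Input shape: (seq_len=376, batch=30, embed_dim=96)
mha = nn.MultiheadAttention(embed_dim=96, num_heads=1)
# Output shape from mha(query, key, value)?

Input shape: (376, 30, 96)
Output shape: (376, 30, 96)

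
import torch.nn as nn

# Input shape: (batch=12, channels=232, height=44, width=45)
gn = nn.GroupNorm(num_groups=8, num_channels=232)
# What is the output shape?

Input shape: (12, 232, 44, 45)
Output shape: (12, 232, 44, 45)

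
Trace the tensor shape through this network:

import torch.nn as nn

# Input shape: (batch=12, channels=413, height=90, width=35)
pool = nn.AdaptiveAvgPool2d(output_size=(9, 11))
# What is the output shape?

Input shape: (12, 413, 90, 35)
Output shape: (12, 413, 9, 11)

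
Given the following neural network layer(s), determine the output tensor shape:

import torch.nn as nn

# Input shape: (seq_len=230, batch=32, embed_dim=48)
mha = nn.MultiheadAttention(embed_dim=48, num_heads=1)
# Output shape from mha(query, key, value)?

Input shape: (230, 32, 48)
Output shape: (230, 32, 48)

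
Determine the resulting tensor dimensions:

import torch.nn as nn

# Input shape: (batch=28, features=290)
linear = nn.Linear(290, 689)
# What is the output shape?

Input shape: (28, 290)
Output shape: (28, 689)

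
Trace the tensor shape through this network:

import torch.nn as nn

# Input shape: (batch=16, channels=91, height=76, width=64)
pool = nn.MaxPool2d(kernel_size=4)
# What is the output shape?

Input shape: (16, 91, 76, 64)
Output shape: (16, 91, 19, 16)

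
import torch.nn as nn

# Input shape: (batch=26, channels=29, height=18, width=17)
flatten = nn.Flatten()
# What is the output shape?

Input shape: (26, 29, 18, 17)
Output shape: (26, 8874)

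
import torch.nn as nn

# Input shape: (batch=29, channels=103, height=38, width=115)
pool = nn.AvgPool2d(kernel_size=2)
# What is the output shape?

Input shape: (29, 103, 38, 115)
Output shape: (29, 103, 19, 57)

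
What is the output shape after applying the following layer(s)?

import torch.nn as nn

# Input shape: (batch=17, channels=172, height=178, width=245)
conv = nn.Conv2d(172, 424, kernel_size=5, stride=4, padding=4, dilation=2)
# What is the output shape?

Input shape: (17, 172, 178, 245)
Output shape: (17, 424, 45, 62)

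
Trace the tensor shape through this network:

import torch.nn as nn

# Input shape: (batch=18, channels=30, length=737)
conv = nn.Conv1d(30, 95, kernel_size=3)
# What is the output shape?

Input shape: (18, 30, 737)
Output shape: (18, 95, 735)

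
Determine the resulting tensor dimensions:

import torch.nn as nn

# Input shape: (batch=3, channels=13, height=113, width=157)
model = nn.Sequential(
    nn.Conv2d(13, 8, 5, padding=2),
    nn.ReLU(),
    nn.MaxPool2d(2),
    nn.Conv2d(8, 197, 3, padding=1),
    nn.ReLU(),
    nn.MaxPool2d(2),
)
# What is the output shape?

Input shape: (3, 13, 113, 157)
  -> after first Conv2d: (3, 8, 113, 157)
  -> after first MaxPool2d: (3, 8, 56, 78)
  -> after second Conv2d: (3, 197, 56, 78)
Output shape: (3, 197, 28, 39)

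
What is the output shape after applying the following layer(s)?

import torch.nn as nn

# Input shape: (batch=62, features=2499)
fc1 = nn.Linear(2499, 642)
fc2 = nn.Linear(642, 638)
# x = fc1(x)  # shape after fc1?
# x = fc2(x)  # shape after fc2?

Input shape: (62, 2499)
  -> after fc1: (62, 642)
Output shape: (62, 638)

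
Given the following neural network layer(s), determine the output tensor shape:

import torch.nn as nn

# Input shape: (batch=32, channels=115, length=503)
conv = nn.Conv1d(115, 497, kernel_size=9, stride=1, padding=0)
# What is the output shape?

Input shape: (32, 115, 503)
Output shape: (32, 497, 495)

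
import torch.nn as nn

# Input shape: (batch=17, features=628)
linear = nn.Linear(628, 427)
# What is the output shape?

Input shape: (17, 628)
Output shape: (17, 427)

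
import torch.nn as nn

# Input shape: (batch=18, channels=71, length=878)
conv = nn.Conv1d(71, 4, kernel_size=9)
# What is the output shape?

Input shape: (18, 71, 878)
Output shape: (18, 4, 870)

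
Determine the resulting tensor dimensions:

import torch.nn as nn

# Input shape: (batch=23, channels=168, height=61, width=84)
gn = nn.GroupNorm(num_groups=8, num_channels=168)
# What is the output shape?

Input shape: (23, 168, 61, 84)
Output shape: (23, 168, 61, 84)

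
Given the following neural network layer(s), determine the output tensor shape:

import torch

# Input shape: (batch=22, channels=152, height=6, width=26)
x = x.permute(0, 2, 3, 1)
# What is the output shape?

Input shape: (22, 152, 6, 26)
Output shape: (22, 6, 26, 152)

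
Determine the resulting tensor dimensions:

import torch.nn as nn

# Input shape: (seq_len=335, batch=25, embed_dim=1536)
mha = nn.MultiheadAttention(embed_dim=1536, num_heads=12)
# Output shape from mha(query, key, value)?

Input shape: (335, 25, 1536)
Output shape: (335, 25, 1536)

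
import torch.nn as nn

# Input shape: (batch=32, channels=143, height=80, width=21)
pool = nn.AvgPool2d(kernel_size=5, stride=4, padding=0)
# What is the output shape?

Input shape: (32, 143, 80, 21)
Output shape: (32, 143, 19, 5)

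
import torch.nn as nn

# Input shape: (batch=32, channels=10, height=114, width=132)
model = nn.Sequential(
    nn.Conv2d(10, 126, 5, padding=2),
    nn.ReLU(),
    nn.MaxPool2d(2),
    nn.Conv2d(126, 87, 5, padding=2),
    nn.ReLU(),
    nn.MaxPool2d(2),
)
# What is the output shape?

Input shape: (32, 10, 114, 132)
  -> after first Conv2d: (32, 126, 114, 132)
  -> after first MaxPool2d: (32, 126, 57, 66)
  -> after second Conv2d: (32, 87, 57, 66)
Output shape: (32, 87, 28, 33)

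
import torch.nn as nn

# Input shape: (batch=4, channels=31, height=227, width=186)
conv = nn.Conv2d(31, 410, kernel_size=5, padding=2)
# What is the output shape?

Input shape: (4, 31, 227, 186)
Output shape: (4, 410, 227, 186)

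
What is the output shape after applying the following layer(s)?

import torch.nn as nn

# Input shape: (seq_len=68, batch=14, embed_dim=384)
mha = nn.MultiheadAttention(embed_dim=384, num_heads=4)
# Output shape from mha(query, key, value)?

Input shape: (68, 14, 384)
Output shape: (68, 14, 384)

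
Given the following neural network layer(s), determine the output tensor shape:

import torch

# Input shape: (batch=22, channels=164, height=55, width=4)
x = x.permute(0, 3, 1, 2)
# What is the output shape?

Input shape: (22, 164, 55, 4)
Output shape: (22, 4, 164, 55)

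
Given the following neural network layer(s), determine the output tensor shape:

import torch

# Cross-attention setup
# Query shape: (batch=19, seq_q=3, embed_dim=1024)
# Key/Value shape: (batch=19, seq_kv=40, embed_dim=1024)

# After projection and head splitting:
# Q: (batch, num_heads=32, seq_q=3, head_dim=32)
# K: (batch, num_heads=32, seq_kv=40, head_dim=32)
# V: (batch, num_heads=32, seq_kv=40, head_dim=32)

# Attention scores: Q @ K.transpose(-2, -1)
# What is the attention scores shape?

Input shape: (19, 3, 1024)
Output shape: (19, 32, 3, 40)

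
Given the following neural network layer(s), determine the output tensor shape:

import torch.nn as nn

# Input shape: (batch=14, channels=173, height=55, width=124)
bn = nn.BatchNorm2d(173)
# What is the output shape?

Input shape: (14, 173, 55, 124)
Output shape: (14, 173, 55, 124)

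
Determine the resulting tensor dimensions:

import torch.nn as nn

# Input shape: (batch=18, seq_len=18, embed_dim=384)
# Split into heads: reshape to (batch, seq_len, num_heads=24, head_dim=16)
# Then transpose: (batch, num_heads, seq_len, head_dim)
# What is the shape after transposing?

Input shape: (18, 18, 384)
  -> after reshape: (18, 18, 24, 16)
Output shape: (18, 24, 18, 16)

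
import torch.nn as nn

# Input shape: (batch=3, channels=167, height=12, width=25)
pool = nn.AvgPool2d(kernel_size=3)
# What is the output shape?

Input shape: (3, 167, 12, 25)
Output shape: (3, 167, 4, 8)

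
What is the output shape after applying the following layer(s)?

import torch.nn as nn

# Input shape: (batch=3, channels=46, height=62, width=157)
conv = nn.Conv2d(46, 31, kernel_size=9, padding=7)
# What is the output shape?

Input shape: (3, 46, 62, 157)
Output shape: (3, 31, 68, 163)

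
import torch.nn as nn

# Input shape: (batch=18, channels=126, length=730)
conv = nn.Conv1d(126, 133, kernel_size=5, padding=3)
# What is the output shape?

Input shape: (18, 126, 730)
Output shape: (18, 133, 732)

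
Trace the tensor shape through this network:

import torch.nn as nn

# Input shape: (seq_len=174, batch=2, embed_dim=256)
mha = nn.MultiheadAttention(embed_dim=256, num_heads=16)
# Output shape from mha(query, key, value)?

Input shape: (174, 2, 256)
Output shape: (174, 2, 256)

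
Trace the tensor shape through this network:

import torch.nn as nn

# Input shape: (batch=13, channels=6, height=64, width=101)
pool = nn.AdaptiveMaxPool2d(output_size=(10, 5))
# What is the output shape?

Input shape: (13, 6, 64, 101)
Output shape: (13, 6, 10, 5)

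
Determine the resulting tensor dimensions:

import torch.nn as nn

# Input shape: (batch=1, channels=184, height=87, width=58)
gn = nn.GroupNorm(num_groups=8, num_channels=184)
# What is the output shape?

Input shape: (1, 184, 87, 58)
Output shape: (1, 184, 87, 58)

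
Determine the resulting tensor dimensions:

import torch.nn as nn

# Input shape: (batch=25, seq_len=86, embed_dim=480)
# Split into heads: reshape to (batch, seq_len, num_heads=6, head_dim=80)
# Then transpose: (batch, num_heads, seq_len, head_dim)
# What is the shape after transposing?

Input shape: (25, 86, 480)
  -> after reshape: (25, 86, 6, 80)
Output shape: (25, 6, 86, 80)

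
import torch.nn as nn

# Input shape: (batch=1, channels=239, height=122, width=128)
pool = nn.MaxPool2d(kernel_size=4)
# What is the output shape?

Input shape: (1, 239, 122, 128)
Output shape: (1, 239, 30, 32)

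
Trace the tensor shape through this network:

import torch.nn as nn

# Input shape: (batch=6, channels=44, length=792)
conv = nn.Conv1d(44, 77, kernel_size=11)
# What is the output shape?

Input shape: (6, 44, 792)
Output shape: (6, 77, 782)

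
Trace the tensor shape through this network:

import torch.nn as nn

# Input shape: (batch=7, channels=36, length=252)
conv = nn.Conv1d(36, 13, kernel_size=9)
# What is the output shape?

Input shape: (7, 36, 252)
Output shape: (7, 13, 244)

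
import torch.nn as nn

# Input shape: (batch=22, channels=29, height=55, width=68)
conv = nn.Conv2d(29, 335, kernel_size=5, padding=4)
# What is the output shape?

Input shape: (22, 29, 55, 68)
Output shape: (22, 335, 59, 72)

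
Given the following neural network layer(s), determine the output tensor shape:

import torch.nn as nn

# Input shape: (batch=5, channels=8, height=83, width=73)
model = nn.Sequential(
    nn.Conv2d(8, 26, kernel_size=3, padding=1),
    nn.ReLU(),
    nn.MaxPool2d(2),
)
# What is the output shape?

Input shape: (5, 8, 83, 73)
  -> after Conv2d: (5, 26, 83, 73)
  -> after ReLU: (5, 26, 83, 73)
Output shape: (5, 26, 41, 36)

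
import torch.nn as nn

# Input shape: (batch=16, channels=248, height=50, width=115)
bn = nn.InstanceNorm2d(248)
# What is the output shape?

Input shape: (16, 248, 50, 115)
Output shape: (16, 248, 50, 115)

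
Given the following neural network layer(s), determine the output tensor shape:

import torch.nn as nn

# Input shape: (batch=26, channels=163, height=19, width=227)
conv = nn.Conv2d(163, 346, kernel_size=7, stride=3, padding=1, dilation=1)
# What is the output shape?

Input shape: (26, 163, 19, 227)
Output shape: (26, 346, 5, 75)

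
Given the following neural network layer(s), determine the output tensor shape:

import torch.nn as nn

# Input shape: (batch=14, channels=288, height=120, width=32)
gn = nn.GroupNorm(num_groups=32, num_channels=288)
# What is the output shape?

Input shape: (14, 288, 120, 32)
Output shape: (14, 288, 120, 32)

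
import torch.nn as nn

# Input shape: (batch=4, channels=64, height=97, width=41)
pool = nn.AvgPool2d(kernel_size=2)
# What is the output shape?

Input shape: (4, 64, 97, 41)
Output shape: (4, 64, 48, 20)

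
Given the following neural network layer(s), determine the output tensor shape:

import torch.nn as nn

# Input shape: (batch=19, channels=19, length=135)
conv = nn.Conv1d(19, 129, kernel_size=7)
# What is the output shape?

Input shape: (19, 19, 135)
Output shape: (19, 129, 129)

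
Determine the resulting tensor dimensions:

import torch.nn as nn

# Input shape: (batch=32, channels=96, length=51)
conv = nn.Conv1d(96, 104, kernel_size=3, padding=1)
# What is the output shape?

Input shape: (32, 96, 51)
Output shape: (32, 104, 51)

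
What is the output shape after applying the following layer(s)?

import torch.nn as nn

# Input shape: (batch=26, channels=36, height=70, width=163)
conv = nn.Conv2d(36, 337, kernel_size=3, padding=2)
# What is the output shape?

Input shape: (26, 36, 70, 163)
Output shape: (26, 337, 72, 165)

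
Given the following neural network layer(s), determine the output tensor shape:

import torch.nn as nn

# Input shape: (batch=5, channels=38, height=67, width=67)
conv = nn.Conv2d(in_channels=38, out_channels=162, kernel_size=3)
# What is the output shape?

Input shape: (5, 38, 67, 67)
Output shape: (5, 162, 65, 65)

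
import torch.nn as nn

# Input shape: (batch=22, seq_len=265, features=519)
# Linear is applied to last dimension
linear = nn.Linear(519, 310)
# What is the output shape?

Input shape: (22, 265, 519)
Output shape: (22, 265, 310)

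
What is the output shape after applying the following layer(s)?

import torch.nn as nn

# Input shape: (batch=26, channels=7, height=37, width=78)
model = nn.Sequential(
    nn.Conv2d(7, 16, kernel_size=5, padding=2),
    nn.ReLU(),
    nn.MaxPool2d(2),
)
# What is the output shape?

Input shape: (26, 7, 37, 78)
  -> after Conv2d: (26, 16, 37, 78)
  -> after ReLU: (26, 16, 37, 78)
Output shape: (26, 16, 18, 39)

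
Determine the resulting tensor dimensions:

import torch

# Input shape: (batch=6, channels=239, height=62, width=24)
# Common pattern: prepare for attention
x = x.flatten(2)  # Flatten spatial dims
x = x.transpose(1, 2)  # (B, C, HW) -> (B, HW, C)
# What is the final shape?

Input shape: (6, 239, 62, 24)
  -> after flatten(2): (6, 239, 1488)
Output shape: (6, 1488, 239)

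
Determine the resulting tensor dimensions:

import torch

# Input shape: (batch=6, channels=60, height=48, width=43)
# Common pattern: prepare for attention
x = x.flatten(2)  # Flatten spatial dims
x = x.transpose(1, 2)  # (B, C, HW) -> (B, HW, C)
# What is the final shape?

Input shape: (6, 60, 48, 43)
  -> after flatten(2): (6, 60, 2064)
Output shape: (6, 2064, 60)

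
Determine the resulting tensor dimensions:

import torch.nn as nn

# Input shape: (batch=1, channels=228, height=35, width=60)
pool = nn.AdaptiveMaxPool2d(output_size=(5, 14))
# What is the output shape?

Input shape: (1, 228, 35, 60)
Output shape: (1, 228, 5, 14)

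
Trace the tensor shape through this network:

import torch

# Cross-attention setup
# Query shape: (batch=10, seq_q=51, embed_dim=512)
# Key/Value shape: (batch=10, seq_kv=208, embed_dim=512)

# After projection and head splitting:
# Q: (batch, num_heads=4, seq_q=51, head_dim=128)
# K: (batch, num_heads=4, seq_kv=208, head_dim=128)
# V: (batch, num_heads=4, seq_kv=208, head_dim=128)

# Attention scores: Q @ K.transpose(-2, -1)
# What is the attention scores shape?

Input shape: (10, 51, 512)
Output shape: (10, 4, 51, 208)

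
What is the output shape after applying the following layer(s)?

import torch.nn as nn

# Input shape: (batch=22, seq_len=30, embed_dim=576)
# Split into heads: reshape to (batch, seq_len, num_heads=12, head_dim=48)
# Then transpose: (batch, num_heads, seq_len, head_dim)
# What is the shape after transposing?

Input shape: (22, 30, 576)
  -> after reshape: (22, 30, 12, 48)
Output shape: (22, 12, 30, 48)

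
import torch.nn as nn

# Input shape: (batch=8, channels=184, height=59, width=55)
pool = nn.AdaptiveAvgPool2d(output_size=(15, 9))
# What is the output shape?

Input shape: (8, 184, 59, 55)
Output shape: (8, 184, 15, 9)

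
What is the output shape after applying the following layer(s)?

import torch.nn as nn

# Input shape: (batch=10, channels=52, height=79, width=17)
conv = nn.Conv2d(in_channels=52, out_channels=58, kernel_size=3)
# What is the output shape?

Input shape: (10, 52, 79, 17)
Output shape: (10, 58, 77, 15)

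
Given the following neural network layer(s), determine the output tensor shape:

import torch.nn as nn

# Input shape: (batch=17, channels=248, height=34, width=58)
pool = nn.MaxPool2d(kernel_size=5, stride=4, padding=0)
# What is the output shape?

Input shape: (17, 248, 34, 58)
Output shape: (17, 248, 8, 14)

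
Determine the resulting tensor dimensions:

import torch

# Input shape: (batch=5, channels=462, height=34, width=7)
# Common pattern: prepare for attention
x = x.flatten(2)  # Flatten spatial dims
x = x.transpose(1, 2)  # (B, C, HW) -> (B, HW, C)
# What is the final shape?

Input shape: (5, 462, 34, 7)
  -> after flatten(2): (5, 462, 238)
Output shape: (5, 238, 462)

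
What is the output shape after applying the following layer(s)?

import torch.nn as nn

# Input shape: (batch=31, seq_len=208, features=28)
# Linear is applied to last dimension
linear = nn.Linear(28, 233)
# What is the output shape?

Input shape: (31, 208, 28)
Output shape: (31, 208, 233)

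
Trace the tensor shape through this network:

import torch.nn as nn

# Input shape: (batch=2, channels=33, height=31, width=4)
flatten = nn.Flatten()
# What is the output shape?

Input shape: (2, 33, 31, 4)
Output shape: (2, 4092)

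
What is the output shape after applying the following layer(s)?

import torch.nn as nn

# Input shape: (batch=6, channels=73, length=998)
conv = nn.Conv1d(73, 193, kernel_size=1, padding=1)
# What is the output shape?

Input shape: (6, 73, 998)
Output shape: (6, 193, 1000)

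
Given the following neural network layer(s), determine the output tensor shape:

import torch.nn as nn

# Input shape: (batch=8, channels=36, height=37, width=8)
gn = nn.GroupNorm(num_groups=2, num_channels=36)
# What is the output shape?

Input shape: (8, 36, 37, 8)
Output shape: (8, 36, 37, 8)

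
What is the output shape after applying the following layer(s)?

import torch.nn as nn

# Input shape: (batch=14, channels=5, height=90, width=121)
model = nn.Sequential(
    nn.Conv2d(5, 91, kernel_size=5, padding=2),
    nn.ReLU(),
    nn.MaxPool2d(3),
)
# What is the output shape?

Input shape: (14, 5, 90, 121)
  -> after Conv2d: (14, 91, 90, 121)
  -> after ReLU: (14, 91, 90, 121)
Output shape: (14, 91, 30, 40)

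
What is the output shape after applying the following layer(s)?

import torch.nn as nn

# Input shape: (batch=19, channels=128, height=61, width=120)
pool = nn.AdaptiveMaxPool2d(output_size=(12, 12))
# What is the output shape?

Input shape: (19, 128, 61, 120)
Output shape: (19, 128, 12, 12)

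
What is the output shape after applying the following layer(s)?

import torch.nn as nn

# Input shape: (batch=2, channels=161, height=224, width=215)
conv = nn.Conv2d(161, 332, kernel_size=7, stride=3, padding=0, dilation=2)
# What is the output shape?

Input shape: (2, 161, 224, 215)
Output shape: (2, 332, 71, 68)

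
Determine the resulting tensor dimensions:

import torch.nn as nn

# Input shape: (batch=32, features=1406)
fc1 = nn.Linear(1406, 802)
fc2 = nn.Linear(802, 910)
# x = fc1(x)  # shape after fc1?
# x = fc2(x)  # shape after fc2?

Input shape: (32, 1406)
  -> after fc1: (32, 802)
Output shape: (32, 910)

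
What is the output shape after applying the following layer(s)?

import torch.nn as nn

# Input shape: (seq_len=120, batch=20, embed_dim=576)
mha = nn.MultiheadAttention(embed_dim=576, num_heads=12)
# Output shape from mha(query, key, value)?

Input shape: (120, 20, 576)
Output shape: (120, 20, 576)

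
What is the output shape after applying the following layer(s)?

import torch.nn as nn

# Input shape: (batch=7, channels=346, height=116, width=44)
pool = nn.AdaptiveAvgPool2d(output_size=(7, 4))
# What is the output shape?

Input shape: (7, 346, 116, 44)
Output shape: (7, 346, 7, 4)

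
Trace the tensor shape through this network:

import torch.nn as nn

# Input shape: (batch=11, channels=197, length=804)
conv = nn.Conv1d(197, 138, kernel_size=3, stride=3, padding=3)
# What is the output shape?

Input shape: (11, 197, 804)
Output shape: (11, 138, 270)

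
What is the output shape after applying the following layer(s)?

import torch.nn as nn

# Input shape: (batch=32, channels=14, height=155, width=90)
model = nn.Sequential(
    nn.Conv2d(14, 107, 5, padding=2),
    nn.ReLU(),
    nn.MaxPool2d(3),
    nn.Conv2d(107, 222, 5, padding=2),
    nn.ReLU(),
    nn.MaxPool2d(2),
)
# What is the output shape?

Input shape: (32, 14, 155, 90)
  -> after first Conv2d: (32, 107, 155, 90)
  -> after first MaxPool2d: (32, 107, 51, 30)
  -> after second Conv2d: (32, 222, 51, 30)
Output shape: (32, 222, 25, 15)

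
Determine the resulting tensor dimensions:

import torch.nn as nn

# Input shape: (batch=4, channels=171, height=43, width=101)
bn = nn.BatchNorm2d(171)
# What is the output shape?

Input shape: (4, 171, 43, 101)
Output shape: (4, 171, 43, 101)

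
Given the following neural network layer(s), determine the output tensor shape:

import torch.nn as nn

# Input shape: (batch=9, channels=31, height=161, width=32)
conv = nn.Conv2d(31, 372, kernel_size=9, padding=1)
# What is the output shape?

Input shape: (9, 31, 161, 32)
Output shape: (9, 372, 155, 26)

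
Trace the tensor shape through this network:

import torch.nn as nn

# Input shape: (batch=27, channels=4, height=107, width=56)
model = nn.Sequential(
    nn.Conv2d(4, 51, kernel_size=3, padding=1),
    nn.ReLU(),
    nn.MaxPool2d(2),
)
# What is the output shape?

Input shape: (27, 4, 107, 56)
  -> after Conv2d: (27, 51, 107, 56)
  -> after ReLU: (27, 51, 107, 56)
Output shape: (27, 51, 53, 28)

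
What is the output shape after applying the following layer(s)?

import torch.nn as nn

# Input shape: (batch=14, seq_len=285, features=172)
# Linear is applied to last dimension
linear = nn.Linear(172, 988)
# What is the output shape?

Input shape: (14, 285, 172)
Output shape: (14, 285, 988)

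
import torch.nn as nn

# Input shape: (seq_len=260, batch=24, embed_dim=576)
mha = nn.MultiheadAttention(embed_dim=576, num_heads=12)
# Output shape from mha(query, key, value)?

Input shape: (260, 24, 576)
Output shape: (260, 24, 576)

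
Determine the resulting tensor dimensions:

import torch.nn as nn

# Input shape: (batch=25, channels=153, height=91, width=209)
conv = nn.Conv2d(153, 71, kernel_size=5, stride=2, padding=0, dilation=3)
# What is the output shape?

Input shape: (25, 153, 91, 209)
Output shape: (25, 71, 40, 99)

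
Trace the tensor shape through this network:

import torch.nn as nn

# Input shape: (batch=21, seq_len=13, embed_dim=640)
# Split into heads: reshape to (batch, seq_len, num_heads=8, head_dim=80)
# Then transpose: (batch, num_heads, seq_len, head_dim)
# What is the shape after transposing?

Input shape: (21, 13, 640)
  -> after reshape: (21, 13, 8, 80)
Output shape: (21, 8, 13, 80)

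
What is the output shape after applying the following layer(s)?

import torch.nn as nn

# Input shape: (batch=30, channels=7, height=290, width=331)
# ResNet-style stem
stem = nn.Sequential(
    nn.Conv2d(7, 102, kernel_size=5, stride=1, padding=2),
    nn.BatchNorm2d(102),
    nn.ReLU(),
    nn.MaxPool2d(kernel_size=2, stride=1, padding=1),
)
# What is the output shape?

Input shape: (30, 7, 290, 331)
  -> after Conv2d 5x5 stride=1: (30, 102, 290, 331)
Output shape: (30, 102, 291, 332)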